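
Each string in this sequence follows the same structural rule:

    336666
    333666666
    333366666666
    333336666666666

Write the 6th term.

333333366666666666666

Term n consists of n 3's, followed by 2n 6's, where the shown terms are n = 2, 3, 4, 5.
Setting n = 7 gives 7, 14 characters in each block.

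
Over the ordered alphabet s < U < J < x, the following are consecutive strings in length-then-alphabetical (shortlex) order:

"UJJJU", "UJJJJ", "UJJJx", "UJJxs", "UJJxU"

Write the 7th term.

Advancing 2 positions from UJJxU through UJJxU → UJJxJ reaches term 7.

UJJxx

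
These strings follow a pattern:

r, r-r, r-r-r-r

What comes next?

r-r-r-r-r-r-r-r

Each string is two copies of the previous one joined by '-'.
One more doubling of r-r-r-r gives the answer.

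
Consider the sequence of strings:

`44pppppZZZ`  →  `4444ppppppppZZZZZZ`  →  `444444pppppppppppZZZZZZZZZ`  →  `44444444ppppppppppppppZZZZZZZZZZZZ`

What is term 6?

Term n consists of 2n 4's, followed by 3n+2 p's, followed by 3n Z's (n = 1, 2, …).
At n = 6 the blocks have lengths 12, 20, 18.

444444444444ppppppppppppppppppppZZZZZZZZZZZZZZZZZZ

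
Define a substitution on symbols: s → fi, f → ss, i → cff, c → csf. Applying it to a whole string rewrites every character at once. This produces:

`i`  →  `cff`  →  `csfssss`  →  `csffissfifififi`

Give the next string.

Applying the rule to each of the 15 symbols of csffissfifififi gives the pieces csf fi ss ss cff fi fi ss cff ss cff ss cff ss cff, which concatenate to the answer.

csffisssscfffifisscffsscffsscffsscff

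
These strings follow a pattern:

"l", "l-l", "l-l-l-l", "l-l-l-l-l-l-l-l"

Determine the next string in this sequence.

l-l-l-l-l-l-l-l-l-l-l-l-l-l-l-l

s(k+1) = s(k)·-·s(k) — each term doubles the last with '-' between the halves.
So the next term is two copies of l-l-l-l-l-l-l-l with '-' between the halves.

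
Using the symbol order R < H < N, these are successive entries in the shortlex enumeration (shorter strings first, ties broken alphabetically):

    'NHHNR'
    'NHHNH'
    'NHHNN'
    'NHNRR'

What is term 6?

NHNRN

Advancing 2 positions from NHNRR through NHNRR → NHNRH reaches term 6.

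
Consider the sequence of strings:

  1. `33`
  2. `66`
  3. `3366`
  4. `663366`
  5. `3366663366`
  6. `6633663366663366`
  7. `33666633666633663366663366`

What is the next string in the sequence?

Each term (from the third on) is the two preceding terms concatenated in order: term 3 = 33·66 = 3366.
So term 8 is 6633663366663366·33666633666633663366663366.

663366336666336633666633666633663366663366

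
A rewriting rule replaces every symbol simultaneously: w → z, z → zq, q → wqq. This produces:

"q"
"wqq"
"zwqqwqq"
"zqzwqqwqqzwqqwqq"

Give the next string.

zqwqqzqzwqqwqqzwqqwqqzqzwqqwqqzwqqwqq

φ(zqzwqqwqqzwqqwqq) expands symbol-by-symbol to zq wqq zq z wqq wqq z wqq wqq zq z wqq wqq z wqq wqq; joining the 16 pieces gives the next term.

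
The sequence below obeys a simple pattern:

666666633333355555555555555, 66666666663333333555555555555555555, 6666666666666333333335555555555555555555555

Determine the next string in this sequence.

Each string has the form 6^{3n-2} 3^{n+3} 5^{4n+2}, where the shown terms are n = 3, 4, 5.
Setting n = 6 gives 16, 9, 26 characters in each block.

666666666666666633333333355555555555555555555555555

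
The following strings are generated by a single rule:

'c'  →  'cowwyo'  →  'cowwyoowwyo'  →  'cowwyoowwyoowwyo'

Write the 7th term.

cowwyoowwyoowwyoowwyoowwyoowwyo

Every step adds owwyo to the end: s(k+1) = s(k)·owwyo.
From cowwyoowwyoowwyo, 3 further steps: cowwyoowwyoowwyo → cowwyoowwyoowwyoowwyo → cowwyoowwyoowwyoowwyoowwyo → (answer).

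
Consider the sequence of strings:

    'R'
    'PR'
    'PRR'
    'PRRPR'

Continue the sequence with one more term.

Each term (from the third on) is the previous term followed by the one before it: term 3 = PR·R = PRR.
The next term joins PRRPR and PRR.

PRRPRPRR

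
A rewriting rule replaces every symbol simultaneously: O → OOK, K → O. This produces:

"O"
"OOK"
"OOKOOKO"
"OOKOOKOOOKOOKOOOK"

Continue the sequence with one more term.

Rewriting the 17 symbols of OOKOOKOOOKOOKOOOK one by one yields OOK OOK O OOK OOK O OOK OOK OOK O OOK OOK O OOK OOK OOK O; concatenated:

OOKOOKOOOKOOKOOOKOOKOOKOOOKOOKOOOKOOKOOKO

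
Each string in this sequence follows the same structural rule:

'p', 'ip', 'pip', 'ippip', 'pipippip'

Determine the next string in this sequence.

This is a Fibonacci-style word recurrence s(k) = s(k−2)·s(k−1): e.g. p·ip = pip.
So term 6 is ippip·pipippip.

ippippipippip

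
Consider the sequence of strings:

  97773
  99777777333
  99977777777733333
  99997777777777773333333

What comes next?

Term n consists of n 9's, followed by 3n 7's, followed by 2n-1 3's (n = 1, 2, …).
At n = 5 the blocks have lengths 5, 15, 9.

99999777777777777777333333333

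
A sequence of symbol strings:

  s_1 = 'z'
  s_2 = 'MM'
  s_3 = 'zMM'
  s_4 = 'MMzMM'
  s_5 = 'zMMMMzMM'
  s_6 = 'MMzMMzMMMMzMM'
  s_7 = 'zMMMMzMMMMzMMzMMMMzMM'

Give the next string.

MMzMMzMMMMzMMzMMMMzMMMMzMMzMMMMzMM

From term 3 onward, concatenate the second-to-last term with the last: z·MM = zMM, MM·zMM = MMzMM, …
So term 8 is MMzMMzMMMMzMM·zMMMMzMMMMzMMzMMMMzMM.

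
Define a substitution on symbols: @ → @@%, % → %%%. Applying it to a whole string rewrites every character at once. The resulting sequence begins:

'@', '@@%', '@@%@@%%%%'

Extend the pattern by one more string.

@@%@@%%%%@@%@@%%%%%%%%%%%%%

Apply φ to @@%@@%%%% symbol by symbol: @→@@%, @→@@%, %→%%%, @→@@%, @→@@%, %→%%%, %→%%%, %→%%%, %→%%%; joined: @@% @@% %%% @@% @@% %%% %%% %%% %%%.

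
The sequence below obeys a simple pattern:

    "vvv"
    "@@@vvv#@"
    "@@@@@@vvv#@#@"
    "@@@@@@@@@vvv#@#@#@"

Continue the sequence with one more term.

@@@@@@@@@@@@vvv#@#@#@#@

s(k+1) = @@@·s(k)·#@, so each term gains @@@ as a prefix and #@ as a suffix.
One more step from @@@@@@@@@vvv#@#@#@ gives the answer.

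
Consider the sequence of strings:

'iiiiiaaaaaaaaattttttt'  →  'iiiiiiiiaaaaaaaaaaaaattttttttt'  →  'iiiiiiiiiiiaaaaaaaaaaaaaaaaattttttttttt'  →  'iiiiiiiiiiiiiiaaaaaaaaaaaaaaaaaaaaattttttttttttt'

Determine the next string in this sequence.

iiiiiiiiiiiiiiiiiaaaaaaaaaaaaaaaaaaaaaaaaattttttttttttttt

Term n consists of 3n-1 i's, followed by 4n+1 a's, followed by 2n+3 t's, where the shown terms are n = 2, 3, 4, 5.
At n = 6 the blocks have lengths 17, 25, 15.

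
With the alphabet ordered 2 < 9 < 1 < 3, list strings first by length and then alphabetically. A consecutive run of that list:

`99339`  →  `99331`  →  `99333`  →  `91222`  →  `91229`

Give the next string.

91221

The successor of 91229 increments the rightmost position that isn't already 3 and resets every position after it to 2.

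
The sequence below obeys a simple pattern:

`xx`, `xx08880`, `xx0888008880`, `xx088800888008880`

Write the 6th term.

Every step adds 08880 to the end: s(k+1) = s(k)·08880.
From xx088800888008880, 2 further steps: xx088800888008880 → xx08880088800888008880 → (answer).

xx0888008880088800888008880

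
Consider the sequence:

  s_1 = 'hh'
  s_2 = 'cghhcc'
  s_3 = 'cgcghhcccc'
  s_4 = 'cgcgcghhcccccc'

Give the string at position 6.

s(k+1) = cg·s(k)·cc, so each term gains cg as a prefix and cc as a suffix.
From cgcgcghhcccccc, 2 further steps: cgcgcghhcccccc → cgcgcgcghhcccccccc → (answer).

cgcgcgcgcghhcccccccccc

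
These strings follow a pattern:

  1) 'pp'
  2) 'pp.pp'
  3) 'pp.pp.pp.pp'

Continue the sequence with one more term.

pp.pp.pp.pp.pp.pp.pp.pp

Each string is two copies of the previous one joined by '.'.
One more doubling of pp.pp.pp.pp gives the answer.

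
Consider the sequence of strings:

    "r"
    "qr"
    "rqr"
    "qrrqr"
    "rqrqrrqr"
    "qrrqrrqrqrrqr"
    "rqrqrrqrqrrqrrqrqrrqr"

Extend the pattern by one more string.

qrrqrrqrqrrqrrqrqrrqrqrrqrrqrqrrqr

Each term (from the third on) is the two preceding terms concatenated in order: term 3 = r·qr = rqr.
So term 8 is qrrqrrqrqrrqr·rqrqrrqrqrrqrrqrqrrqr.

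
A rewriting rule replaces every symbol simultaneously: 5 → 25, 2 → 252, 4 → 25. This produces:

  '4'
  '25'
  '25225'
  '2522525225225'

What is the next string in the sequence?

Replace each of the 13 characters of 2522525225225 in place — 252 25 252 252 25 252 25 252 252 25 252 252 25 — and concatenate.

2522525225225252252522522525225225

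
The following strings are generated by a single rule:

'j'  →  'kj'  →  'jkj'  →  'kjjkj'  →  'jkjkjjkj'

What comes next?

kjjkjjkjkjjkj

From term 3 onward, concatenate the second-to-last term with the last: j·kj = jkj, kj·jkj = kjjkj, …
The next term joins kjjkj and jkjkjjkj.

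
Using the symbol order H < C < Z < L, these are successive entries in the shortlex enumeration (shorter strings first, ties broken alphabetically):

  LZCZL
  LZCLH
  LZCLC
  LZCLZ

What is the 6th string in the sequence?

LZZHH

Advancing 2 positions from LZCLZ through LZCLZ → LZCLL reaches term 6.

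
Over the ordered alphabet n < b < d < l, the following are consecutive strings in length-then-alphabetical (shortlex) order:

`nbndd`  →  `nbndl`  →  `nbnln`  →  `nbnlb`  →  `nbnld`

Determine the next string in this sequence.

Treat nbnld as a base-4 numeral over the given alphabet and add one, carrying through any trailing l's.

nbnll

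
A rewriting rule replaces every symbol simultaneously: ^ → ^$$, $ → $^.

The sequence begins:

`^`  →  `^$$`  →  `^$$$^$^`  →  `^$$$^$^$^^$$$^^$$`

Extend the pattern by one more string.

Rewriting the 17 symbols of ^$$$^$^$^^$$$^^$$ one by one yields ^$$ $^ $^ $^ ^$$ $^ ^$$ $^ ^$$ ^$$ $^ $^ $^ ^$$ ^$$ $^ $^; concatenated:

^$$$^$^$^^$$$^^$$$^^$$^$$$^$^$^^$$^$$$^$^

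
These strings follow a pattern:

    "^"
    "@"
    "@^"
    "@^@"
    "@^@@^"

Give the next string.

@^@@^@^@

This is a Fibonacci-style word recurrence s(k) = s(k−1)·s(k−2): e.g. @·^ = @^.
So term 6 is @^@@^·@^@.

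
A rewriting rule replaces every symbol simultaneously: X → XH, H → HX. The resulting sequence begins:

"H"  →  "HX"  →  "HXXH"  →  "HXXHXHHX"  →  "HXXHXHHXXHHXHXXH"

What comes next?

Rewriting the 16 symbols of HXXHXHHXXHHXHXXH one by one yields HX XH XH HX XH HX HX XH XH HX HX XH HX XH XH HX; concatenated:

HXXHXHHXXHHXHXXHXHHXHXXHHXXHXHHX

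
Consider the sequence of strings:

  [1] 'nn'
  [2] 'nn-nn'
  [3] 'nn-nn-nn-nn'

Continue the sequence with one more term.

nn-nn-nn-nn-nn-nn-nn-nn

s(k+1) = s(k)·-·s(k) — each term doubles the last with '-' between the halves.
So the next term is two copies of nn-nn-nn-nn with '-' between the halves.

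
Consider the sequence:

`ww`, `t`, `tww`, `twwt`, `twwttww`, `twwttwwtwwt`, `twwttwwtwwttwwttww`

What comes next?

twwttwwtwwttwwttwwtwwttwwtwwt

Each term (from the third on) is the previous term followed by the one before it: term 3 = t·ww = tww.
So term 8 is twwttwwtwwttwwttww·twwttwwtwwt.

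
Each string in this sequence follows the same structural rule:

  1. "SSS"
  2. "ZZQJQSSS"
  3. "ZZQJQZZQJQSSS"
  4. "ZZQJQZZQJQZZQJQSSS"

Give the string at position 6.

The strings grow by a fixed prefix ZZQJQ each time.
From ZZQJQZZQJQZZQJQSSS, 2 further steps: ZZQJQZZQJQZZQJQSSS → ZZQJQZZQJQZZQJQZZQJQSSS → (answer).

ZZQJQZZQJQZZQJQZZQJQZZQJQSSS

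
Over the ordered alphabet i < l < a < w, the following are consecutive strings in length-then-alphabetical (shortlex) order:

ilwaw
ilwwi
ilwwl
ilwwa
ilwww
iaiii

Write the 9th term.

Stepping forward 3 times from iaiii: iaiii → iaiil → iaiia, then the target.

iaiiw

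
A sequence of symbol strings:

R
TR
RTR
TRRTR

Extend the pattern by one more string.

This is a Fibonacci-style word recurrence s(k) = s(k−2)·s(k−1): e.g. R·TR = RTR.
The next term joins RTR and TRRTR.

RTRTRRTR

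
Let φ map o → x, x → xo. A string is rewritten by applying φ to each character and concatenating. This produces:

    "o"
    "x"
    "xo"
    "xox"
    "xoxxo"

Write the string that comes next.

xoxxoxox

Rewriting each symbol of xoxxo: x→xo, o→x, x→xo, x→xo, o→x, which concatenates to xo x xo xo x.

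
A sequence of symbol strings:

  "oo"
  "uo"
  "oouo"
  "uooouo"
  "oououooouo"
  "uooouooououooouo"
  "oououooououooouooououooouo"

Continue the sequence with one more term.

This is a Fibonacci-style word recurrence s(k) = s(k−2)·s(k−1): e.g. oo·uo = oouo.
The next term joins uooouooououooouo and oououooououooouooououooouo.

uooouooououooouooououooououooouooououooouo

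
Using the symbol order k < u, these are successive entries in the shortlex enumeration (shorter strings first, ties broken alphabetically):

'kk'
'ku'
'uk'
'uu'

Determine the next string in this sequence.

After uu the length-2 strings are exhausted; the first length-3 string is 3 copies of k.

kkk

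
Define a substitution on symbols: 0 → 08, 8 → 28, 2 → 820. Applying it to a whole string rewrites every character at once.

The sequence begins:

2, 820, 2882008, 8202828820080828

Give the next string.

2882008820288202828820080828082882028

φ(8202828820080828) expands symbol-by-symbol to 28 820 08 820 28 820 28 28 820 08 08 28 08 28 820 28; joining the 16 pieces gives the next term.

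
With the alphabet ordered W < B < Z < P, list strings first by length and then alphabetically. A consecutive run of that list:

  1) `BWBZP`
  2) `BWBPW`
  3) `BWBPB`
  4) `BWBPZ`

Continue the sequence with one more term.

The successor of BWBPZ increments the rightmost position that isn't already P and resets every position after it to W.

BWBPP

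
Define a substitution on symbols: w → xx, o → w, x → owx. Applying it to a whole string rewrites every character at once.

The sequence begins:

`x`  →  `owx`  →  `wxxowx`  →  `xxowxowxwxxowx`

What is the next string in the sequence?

Rewriting the 14 symbols of xxowxowxwxxowx one by one yields owx owx w xx owx w xx owx xx owx owx w xx owx; concatenated:

owxowxwxxowxwxxowxxxowxowxwxxowx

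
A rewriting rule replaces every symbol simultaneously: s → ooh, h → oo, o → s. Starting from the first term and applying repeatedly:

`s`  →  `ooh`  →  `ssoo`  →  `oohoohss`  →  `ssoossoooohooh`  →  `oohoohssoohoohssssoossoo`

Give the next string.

Rewriting the 24 symbols of oohoohssoohoohssssoossoo one by one yields s s oo s s oo ooh ooh s s oo s s oo ooh ooh ooh ooh s s ooh ooh s s; concatenated:

ssoossoooohoohssoossoooohoohoohoohssoohoohss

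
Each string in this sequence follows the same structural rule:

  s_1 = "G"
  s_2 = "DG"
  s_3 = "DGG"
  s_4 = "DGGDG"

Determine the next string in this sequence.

Each term (from the third on) is the previous term followed by the one before it: term 3 = DG·G = DGG.
The next term joins DGGDG and DGG.

DGGDGDGG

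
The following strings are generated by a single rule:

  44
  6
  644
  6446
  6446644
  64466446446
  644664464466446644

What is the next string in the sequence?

From term 3 onward, concatenate the last term with the second-to-last: 6·44 = 644, 644·6 = 6446, …
So term 8 is 644664464466446644·64466446446.

64466446446644664464466446446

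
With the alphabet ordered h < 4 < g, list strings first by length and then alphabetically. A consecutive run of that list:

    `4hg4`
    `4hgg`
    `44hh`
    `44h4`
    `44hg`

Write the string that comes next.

444h

The successor of 44hg increments the rightmost position that isn't already g and resets every position after it to h.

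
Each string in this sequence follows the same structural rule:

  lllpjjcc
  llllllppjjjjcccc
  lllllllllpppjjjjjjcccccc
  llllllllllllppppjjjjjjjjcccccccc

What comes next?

lllllllllllllllpppppjjjjjjjjjjcccccccccc

Each string has the form l^{3n} p^{n} j^{2n} c^{2n} (n = 1, 2, …).
For the next term, n = 5, so the run lengths are 15, 5, 10, 10.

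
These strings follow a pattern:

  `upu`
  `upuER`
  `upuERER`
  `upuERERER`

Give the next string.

Every step adds ER to the end: s(k+1) = s(k)·ER.
One more step from upuERERER gives the answer.

upuERERERER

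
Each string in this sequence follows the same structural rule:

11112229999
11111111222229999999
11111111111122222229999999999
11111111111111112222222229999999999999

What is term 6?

11111111111111111111111122222222222229999999999999999999

Each string has the form 1^{4n} 2^{2n+1} 9^{3n+1} (n = 1, 2, …).
At n = 6 the blocks have lengths 24, 13, 19.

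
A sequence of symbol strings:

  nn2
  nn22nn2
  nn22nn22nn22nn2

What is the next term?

Every step duplicates the string with '2' between the halves.
One more doubling of nn22nn22nn22nn2 gives the answer.

nn22nn22nn22nn22nn22nn22nn22nn2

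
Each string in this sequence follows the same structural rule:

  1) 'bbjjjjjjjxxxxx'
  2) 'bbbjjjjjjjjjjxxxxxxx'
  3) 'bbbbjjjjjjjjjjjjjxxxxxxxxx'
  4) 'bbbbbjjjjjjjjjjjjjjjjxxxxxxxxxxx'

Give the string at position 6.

bbbbbbbjjjjjjjjjjjjjjjjjjjjjjxxxxxxxxxxxxxxx

Each string has the form b^{n-1} j^{3n-2} x^{2n-1}, where the shown terms are n = 3, 4, 5, 6.
At n = 8 the blocks have lengths 7, 22, 15.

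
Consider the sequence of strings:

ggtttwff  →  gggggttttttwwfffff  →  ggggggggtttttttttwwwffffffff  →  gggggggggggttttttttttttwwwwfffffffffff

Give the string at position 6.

gggggggggggggggggttttttttttttttttttwwwwwwfffffffffffffffff

Term n consists of 3n-1 g's, followed by 3n t's, followed by n w's, followed by 3n-1 f's (n = 1, 2, …).
Setting n = 6 gives 17, 18, 6, 17 characters in each block.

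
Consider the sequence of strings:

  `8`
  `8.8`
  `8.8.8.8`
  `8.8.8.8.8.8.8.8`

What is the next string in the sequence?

8.8.8.8.8.8.8.8.8.8.8.8.8.8.8.8

Every step duplicates the string with '.' between the halves.
So the next term is two copies of 8.8.8.8.8.8.8.8 with '.' between the halves.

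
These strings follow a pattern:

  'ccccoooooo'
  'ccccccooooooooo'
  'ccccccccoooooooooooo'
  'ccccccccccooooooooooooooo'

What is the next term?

The n-th term is 2n c's then 3n o's, where the shown terms are n = 2, 3, 4, 5.
For the next term, n = 6, so the run lengths are 12, 18.

ccccccccccccoooooooooooooooooo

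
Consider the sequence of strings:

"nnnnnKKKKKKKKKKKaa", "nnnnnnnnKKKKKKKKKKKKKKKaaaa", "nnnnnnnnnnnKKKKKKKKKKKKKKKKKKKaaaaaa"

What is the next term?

Term n consists of 3n-1 n's, followed by 4n+3 K's, followed by 2n-2 a's, where the shown terms are n = 2, 3, 4.
For the next term, n = 5, so the run lengths are 14, 23, 8.

nnnnnnnnnnnnnnKKKKKKKKKKKKKKKKKKKKKKKaaaaaaaa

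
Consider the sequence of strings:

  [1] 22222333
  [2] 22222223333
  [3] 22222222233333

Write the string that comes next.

Term n consists of 2n-1 2's, followed by n 3's, where the shown terms are n = 3, 4, 5.
Setting n = 6 gives 11, 6 characters in each block.

22222222222333333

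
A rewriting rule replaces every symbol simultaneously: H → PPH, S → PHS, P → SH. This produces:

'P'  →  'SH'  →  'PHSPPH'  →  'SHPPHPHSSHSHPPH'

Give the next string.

Rewriting the 15 symbols of SHPPHPHSSHSHPPH one by one yields PHS PPH SH SH PPH SH PPH PHS PHS PPH PHS PPH SH SH PPH; concatenated:

PHSPPHSHSHPPHSHPPHPHSPHSPPHPHSPPHSHSHPPH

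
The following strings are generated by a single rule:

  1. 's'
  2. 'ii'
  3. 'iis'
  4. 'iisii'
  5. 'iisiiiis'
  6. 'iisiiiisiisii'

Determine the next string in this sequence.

iisiiiisiisiiiisiiiis

This is a Fibonacci-style word recurrence s(k) = s(k−1)·s(k−2): e.g. ii·s = iis.
The next term joins iisiiiisiisii and iisiiiis.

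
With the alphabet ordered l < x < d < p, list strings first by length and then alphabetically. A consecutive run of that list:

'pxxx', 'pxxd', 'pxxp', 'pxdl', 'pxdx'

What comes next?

pxdd

The successor of pxdx increments the rightmost position that isn't already p and resets every position after it to l.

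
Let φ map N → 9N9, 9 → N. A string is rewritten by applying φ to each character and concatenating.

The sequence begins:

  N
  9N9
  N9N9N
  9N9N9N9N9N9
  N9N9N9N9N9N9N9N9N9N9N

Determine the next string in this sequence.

Replace each of the 21 characters of N9N9N9N9N9N9N9N9N9N9N in place — 9N9 N 9N9 N 9N9 N 9N9 N 9N9 N 9N9 N 9N9 N 9N9 N 9N9 N 9N9 N 9N9 — and concatenate.

9N9N9N9N9N9N9N9N9N9N9N9N9N9N9N9N9N9N9N9N9N9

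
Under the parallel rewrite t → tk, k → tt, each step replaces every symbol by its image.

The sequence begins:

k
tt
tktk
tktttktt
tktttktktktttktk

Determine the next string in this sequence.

Applying the rule to each of the 16 symbols of tktttktktktttktk gives the pieces tk tt tk tk tk tt tk tt tk tt tk tk tk tt tk tt, which concatenate to the answer.

tktttktktktttktttktttktktktttktt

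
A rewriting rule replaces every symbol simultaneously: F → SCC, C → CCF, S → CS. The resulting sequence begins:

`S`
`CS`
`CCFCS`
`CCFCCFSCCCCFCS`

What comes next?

CCFCCFSCCCCFCCFSCCCSCCFCCFCCFCCFSCCCCFCS

φ(CCFCCFSCCCCFCS) expands symbol-by-symbol to CCF CCF SCC CCF CCF SCC CS CCF CCF CCF CCF SCC CCF CS; joining the 14 pieces gives the next term.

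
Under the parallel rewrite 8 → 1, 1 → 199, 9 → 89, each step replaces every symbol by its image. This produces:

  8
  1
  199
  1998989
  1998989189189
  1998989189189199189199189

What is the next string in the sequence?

Applying the rule to each of the 25 symbols of 1998989189189199189199189 gives the pieces 199 89 89 1 89 1 89 199 1 89 199 1 89 199 89 89 199 1 89 199 89 89 199 1 89, which concatenate to the answer.

199898918918919918919918919989891991891998989199189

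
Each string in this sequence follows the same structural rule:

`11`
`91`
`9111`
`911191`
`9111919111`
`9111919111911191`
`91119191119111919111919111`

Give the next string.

911191911191119191119191119111919111911191

This is a Fibonacci-style word recurrence s(k) = s(k−1)·s(k−2): e.g. 91·11 = 9111.
Continuing: 91119191119111919111919111 · 9111919111911191 gives term 8.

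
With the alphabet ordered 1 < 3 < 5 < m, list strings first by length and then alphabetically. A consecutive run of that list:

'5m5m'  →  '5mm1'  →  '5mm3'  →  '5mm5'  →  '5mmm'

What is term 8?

Advancing 3 positions from 5mmm through 5mmm → m111 → m113 reaches term 8.

m115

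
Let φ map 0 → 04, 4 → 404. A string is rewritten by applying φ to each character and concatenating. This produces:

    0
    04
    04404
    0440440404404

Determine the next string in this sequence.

0440440404404404044040440440404404

Applying the rule to each of the 13 symbols of 0440440404404 gives the pieces 04 404 404 04 404 404 04 404 04 404 404 04 404, which concatenate to the answer.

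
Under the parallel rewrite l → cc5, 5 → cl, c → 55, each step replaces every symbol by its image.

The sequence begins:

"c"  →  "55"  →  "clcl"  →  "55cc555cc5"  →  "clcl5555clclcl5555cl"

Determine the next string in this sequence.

Rewriting the 20 symbols of clcl5555clclcl5555cl one by one yields 55 cc5 55 cc5 cl cl cl cl 55 cc5 55 cc5 55 cc5 cl cl cl cl 55 cc5; concatenated:

55cc555cc5clclclcl55cc555cc555cc5clclclcl55cc5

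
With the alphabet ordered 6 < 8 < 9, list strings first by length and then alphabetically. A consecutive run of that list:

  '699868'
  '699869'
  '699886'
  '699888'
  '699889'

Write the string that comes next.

699896

Find the rightmost character of 699889 below 9, bump it to the next letter, and reset everything to its right to 6.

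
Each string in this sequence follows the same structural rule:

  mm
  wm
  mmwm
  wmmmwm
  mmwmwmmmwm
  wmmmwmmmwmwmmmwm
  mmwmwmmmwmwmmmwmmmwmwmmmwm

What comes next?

This is a Fibonacci-style word recurrence s(k) = s(k−2)·s(k−1): e.g. mm·wm = mmwm.
The next term joins wmmmwmmmwmwmmmwm and mmwmwmmmwmwmmmwmmmwmwmmmwm.

wmmmwmmmwmwmmmwmmmwmwmmmwmwmmmwmmmwmwmmmwm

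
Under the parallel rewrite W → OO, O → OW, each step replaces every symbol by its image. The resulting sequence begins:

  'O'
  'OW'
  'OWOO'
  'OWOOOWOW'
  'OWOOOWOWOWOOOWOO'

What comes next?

OWOOOWOWOWOOOWOOOWOOOWOWOWOOOWOW

φ(OWOOOWOWOWOOOWOO) expands symbol-by-symbol to OW OO OW OW OW OO OW OO OW OO OW OW OW OO OW OW; joining the 16 pieces gives the next term.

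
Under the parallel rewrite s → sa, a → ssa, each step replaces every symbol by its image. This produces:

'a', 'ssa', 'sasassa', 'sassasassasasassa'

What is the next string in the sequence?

Rewriting the 17 symbols of sassasassasasassa one by one yields sa ssa sa sa ssa sa ssa sa sa ssa sa ssa sa ssa sa sa ssa; concatenated:

sassasasassasassasasassasassasassasasassa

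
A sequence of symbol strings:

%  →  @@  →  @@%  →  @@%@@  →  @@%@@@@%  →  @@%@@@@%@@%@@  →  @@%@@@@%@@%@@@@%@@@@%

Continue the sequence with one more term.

@@%@@@@%@@%@@@@%@@@@%@@%@@@@%@@%@@

From term 3 onward, concatenate the last term with the second-to-last: @@·% = @@%, @@%·@@ = @@%@@, …
So term 8 is @@%@@@@%@@%@@@@%@@@@%·@@%@@@@%@@%@@.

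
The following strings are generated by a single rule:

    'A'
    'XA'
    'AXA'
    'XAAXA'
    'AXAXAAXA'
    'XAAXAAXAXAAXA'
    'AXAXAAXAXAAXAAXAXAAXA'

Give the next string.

This is a Fibonacci-style word recurrence s(k) = s(k−2)·s(k−1): e.g. A·XA = AXA.
So term 8 is XAAXAAXAXAAXA·AXAXAAXAXAAXAAXAXAAXA.

XAAXAAXAXAAXAAXAXAAXAXAAXAAXAXAAXA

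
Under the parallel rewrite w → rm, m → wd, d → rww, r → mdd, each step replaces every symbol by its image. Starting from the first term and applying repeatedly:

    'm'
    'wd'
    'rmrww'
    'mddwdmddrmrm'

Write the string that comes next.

Rewriting each symbol of mddwdmddrmrm: m→wd, d→rww, d→rww, w→rm, d→rww, m→wd, d→rww, d→rww, r→mdd, m→wd, r→mdd, m→wd, which concatenates to wd rww rww rm rww wd rww rww mdd wd mdd wd.

wdrwwrwwrmrwwwdrwwrwwmddwdmddwd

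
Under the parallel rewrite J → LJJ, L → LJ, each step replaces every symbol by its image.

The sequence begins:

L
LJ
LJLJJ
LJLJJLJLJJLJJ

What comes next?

Rewriting the 13 symbols of LJLJJLJLJJLJJ one by one yields LJ LJJ LJ LJJ LJJ LJ LJJ LJ LJJ LJJ LJ LJJ LJJ; concatenated:

LJLJJLJLJJLJJLJLJJLJLJJLJJLJLJJLJJ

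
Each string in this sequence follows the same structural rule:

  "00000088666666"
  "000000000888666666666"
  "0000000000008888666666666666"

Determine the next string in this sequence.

00000000000000088888666666666666666

Reading off run lengths: 0 runs 6, 9, 12; 8 runs 2, 3, 4; 6 runs 6, 9, 12 — each is linear in n, where the shown terms are n = 2, 3, 4.
Setting n = 5 gives 15, 5, 15 characters in each block.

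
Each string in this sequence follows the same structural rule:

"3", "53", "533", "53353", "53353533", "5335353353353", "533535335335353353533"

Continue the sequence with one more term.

5335353353353533535335335353353353

Each term (from the third on) is the previous term followed by the one before it: term 3 = 53·3 = 533.
The next term joins 533535335335353353533 and 5335353353353.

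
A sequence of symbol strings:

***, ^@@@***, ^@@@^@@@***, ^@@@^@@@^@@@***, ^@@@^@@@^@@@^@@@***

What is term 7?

^@@@^@@@^@@@^@@@^@@@^@@@***

Every step adds ^@@@ at the front: s(k+1) = ^@@@·s(k).
From ^@@@^@@@^@@@^@@@***, 2 further steps: ^@@@^@@@^@@@^@@@*** → ^@@@^@@@^@@@^@@@^@@@*** → (answer).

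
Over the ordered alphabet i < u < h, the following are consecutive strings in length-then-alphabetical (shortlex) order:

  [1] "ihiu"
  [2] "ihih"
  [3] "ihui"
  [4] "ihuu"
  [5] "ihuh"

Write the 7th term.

ihhu

Stepping forward 2 times from ihuh: ihuh → ihhi, then the target.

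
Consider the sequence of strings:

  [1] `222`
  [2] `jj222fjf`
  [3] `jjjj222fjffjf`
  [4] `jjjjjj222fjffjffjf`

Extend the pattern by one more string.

jjjjjjjj222fjffjffjffjf

Each term wraps the previous one in jj on the left and fjf on the right.
One more step from jjjjjj222fjffjffjf gives the answer.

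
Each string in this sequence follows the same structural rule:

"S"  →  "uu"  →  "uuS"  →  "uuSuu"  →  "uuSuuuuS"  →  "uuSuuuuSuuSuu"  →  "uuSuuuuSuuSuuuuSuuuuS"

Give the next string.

uuSuuuuSuuSuuuuSuuuuSuuSuuuuSuuSuu

Each term (from the third on) is the previous term followed by the one before it: term 3 = uu·S = uuS.
So term 8 is uuSuuuuSuuSuuuuSuuuuS·uuSuuuuSuuSuu.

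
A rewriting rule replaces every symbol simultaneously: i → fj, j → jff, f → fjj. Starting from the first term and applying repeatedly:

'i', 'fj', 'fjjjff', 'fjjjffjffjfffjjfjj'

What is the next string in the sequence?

fjjjffjffjfffjjfjjjfffjjfjjjfffjjfjjfjjjffjfffjjjffjff

Replace each of the 18 characters of fjjjffjffjfffjjfjj in place — fjj jff jff jff fjj fjj jff fjj fjj jff fjj fjj fjj jff jff fjj jff jff — and concatenate.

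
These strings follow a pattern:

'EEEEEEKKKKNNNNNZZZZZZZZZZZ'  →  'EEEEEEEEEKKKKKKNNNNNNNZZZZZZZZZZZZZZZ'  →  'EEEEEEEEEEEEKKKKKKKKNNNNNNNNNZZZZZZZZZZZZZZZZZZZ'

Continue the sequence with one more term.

EEEEEEEEEEEEEEEKKKKKKKKKKNNNNNNNNNNNZZZZZZZZZZZZZZZZZZZZZZZ

Reading off run lengths: E runs 6, 9, 12; K runs 4, 6, 8; N runs 5, 7, 9; Z runs 11, 15, 19 — each is linear in n, where the shown terms are n = 2, 3, 4.
At n = 5 the blocks have lengths 15, 10, 11, 23.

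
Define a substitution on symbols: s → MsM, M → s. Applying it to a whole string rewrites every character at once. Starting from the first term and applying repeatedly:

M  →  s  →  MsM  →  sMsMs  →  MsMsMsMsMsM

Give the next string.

sMsMsMsMsMsMsMsMsMsMs

Expanding MsMsMsMsMsM: M→s, s→MsM, M→s, s→MsM, M→s, s→MsM, M→s, s→MsM, M→s, s→MsM, M→s. Concatenated: s MsM s MsM s MsM s MsM s MsM s.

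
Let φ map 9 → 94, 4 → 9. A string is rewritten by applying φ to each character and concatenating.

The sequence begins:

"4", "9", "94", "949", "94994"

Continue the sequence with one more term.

Rewriting each symbol of 94994: 9→94, 4→9, 9→94, 9→94, 4→9, which concatenates to 94 9 94 94 9.

94994949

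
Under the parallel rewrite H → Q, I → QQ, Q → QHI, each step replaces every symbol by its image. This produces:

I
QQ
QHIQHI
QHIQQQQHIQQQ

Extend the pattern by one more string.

Expanding QHIQQQQHIQQQ: Q→QHI, H→Q, I→QQ, Q→QHI, Q→QHI, Q→QHI, Q→QHI, H→Q, I→QQ, Q→QHI, Q→QHI, Q→QHI. Concatenated: QHI Q QQ QHI QHI QHI QHI Q QQ QHI QHI QHI.

QHIQQQQHIQHIQHIQHIQQQQHIQHIQHI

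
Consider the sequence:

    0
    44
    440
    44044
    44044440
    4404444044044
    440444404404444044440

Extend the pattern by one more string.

4404444044044440444404404444044044

Each term (from the third on) is the previous term followed by the one before it: term 3 = 44·0 = 440.
The next term joins 440444404404444044440 and 4404444044044.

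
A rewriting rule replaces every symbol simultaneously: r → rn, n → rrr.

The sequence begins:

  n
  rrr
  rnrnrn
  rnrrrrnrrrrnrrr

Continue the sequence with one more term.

Rewriting the 15 symbols of rnrrrrnrrrrnrrr one by one yields rn rrr rn rn rn rn rrr rn rn rn rn rrr rn rn rn; concatenated:

rnrrrrnrnrnrnrrrrnrnrnrnrrrrnrnrn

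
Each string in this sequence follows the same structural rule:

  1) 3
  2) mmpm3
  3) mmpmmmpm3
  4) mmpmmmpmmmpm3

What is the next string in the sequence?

mmpmmmpmmmpmmmpm3

The strings grow by a fixed prefix mmpm each time.
One more step from mmpmmmpmmmpm3 gives the answer.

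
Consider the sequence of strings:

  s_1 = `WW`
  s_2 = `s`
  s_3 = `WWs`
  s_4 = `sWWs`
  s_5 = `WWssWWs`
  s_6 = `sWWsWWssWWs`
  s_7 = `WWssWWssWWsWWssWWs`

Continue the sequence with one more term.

This is a Fibonacci-style word recurrence s(k) = s(k−2)·s(k−1): e.g. WW·s = WWs.
Continuing: sWWsWWssWWs · WWssWWssWWsWWssWWs gives term 8.

sWWsWWssWWsWWssWWssWWsWWssWWs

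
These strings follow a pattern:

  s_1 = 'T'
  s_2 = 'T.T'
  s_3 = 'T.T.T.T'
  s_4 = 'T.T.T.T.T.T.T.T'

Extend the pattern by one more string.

T.T.T.T.T.T.T.T.T.T.T.T.T.T.T.T

Each string is two copies of the previous one joined by '.'.
One more doubling of T.T.T.T.T.T.T.T gives the answer.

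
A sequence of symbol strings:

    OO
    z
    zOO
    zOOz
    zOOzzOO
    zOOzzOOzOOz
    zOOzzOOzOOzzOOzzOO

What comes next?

zOOzzOOzOOzzOOzzOOzOOzzOOzOOz

This is a Fibonacci-style word recurrence s(k) = s(k−1)·s(k−2): e.g. z·OO = zOO.
Continuing: zOOzzOOzOOzzOOzzOO · zOOzzOOzOOz gives term 8.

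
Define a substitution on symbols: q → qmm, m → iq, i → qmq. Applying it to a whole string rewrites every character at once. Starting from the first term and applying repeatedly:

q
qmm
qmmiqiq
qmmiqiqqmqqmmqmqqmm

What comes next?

Applying the rule to each of the 19 symbols of qmmiqiqqmqqmmqmqqmm gives the pieces qmm iq iq qmq qmm qmq qmm qmm iq qmm qmm iq iq qmm iq qmm qmm iq iq, which concatenate to the answer.

qmmiqiqqmqqmmqmqqmmqmmiqqmmqmmiqiqqmmiqqmmqmmiqiq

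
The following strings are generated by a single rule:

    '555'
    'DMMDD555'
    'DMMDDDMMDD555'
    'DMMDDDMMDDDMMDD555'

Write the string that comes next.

Every step adds DMMDD at the front: s(k+1) = DMMDD·s(k).
Applying this once more to DMMDDDMMDDDMMDD555:

DMMDDDMMDDDMMDDDMMDD555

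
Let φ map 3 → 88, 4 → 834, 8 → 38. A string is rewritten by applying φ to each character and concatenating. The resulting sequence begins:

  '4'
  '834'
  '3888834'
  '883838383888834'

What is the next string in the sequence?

Replace each of the 15 characters of 883838383888834 in place — 38 38 88 38 88 38 88 38 88 38 38 38 38 88 834 — and concatenate.

3838883888388838883838383888834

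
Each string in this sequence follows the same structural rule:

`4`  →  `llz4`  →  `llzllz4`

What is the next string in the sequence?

The strings grow by a fixed prefix llz each time.
So the next term is llz·llzllz4.

llzllzllz4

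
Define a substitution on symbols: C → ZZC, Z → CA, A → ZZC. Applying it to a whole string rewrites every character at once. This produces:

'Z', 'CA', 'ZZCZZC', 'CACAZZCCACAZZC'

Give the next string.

Rewriting the 14 symbols of CACAZZCCACAZZC one by one yields ZZC ZZC ZZC ZZC CA CA ZZC ZZC ZZC ZZC ZZC CA CA ZZC; concatenated:

ZZCZZCZZCZZCCACAZZCZZCZZCZZCZZCCACAZZC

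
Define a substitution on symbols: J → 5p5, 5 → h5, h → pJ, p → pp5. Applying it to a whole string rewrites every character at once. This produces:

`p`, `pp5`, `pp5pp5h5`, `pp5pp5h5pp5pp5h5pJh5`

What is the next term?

Applying the rule to each of the 20 symbols of pp5pp5h5pp5pp5h5pJh5 gives the pieces pp5 pp5 h5 pp5 pp5 h5 pJ h5 pp5 pp5 h5 pp5 pp5 h5 pJ h5 pp5 5p5 pJ h5, which concatenate to the answer.

pp5pp5h5pp5pp5h5pJh5pp5pp5h5pp5pp5h5pJh5pp55p5pJh5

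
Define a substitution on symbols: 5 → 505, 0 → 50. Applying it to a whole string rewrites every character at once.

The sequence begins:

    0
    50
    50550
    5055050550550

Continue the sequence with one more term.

Rewriting the 13 symbols of 5055050550550 one by one yields 505 50 505 505 50 505 50 505 505 50 505 505 50; concatenated:

5055050550550505505055055050550550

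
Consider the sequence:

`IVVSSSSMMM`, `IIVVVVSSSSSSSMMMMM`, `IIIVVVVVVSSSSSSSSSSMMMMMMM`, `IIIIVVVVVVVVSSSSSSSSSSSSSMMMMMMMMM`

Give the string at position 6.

Each string has the form I^{n} V^{2n} S^{3n+1} M^{2n+1} (n = 1, 2, …).
For term 6, n = 6, so the run lengths are 6, 12, 19, 13.

IIIIIIVVVVVVVVVVVVSSSSSSSSSSSSSSSSSSSMMMMMMMMMMMMM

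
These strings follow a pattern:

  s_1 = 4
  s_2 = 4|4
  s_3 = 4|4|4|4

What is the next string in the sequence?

s(k+1) = s(k)·|·s(k) — each term doubles the last with '|' between the halves.
Doubling 4|4|4|4 with '|' between the halves:

4|4|4|4|4|4|4|4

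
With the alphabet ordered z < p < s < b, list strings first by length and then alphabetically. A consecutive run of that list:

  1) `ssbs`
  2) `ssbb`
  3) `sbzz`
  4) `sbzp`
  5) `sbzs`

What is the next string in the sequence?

sbzb

Find the rightmost character of sbzs below b, bump it to the next letter, and reset everything to its right to z.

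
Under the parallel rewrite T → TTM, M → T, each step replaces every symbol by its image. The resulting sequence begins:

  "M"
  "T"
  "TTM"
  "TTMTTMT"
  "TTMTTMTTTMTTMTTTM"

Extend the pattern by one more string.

Applying the rule to each of the 17 symbols of TTMTTMTTTMTTMTTTM gives the pieces TTM TTM T TTM TTM T TTM TTM TTM T TTM TTM T TTM TTM TTM T, which concatenate to the answer.

TTMTTMTTTMTTMTTTMTTMTTMTTTMTTMTTTMTTMTTMT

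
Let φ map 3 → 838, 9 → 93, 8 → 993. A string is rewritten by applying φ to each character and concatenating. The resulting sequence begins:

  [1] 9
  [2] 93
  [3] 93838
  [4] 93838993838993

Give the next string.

9383899383899393938389938389939393838

φ(93838993838993) expands symbol-by-symbol to 93 838 993 838 993 93 93 838 993 838 993 93 93 838; joining the 14 pieces gives the next term.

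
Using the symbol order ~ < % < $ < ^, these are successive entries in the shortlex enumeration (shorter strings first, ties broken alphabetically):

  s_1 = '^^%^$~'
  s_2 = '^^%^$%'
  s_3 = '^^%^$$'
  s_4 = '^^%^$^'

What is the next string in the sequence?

^^%^^~

Find the rightmost character of ^^%^$^ below ^, bump it to the next letter, and reset everything to its right to ~.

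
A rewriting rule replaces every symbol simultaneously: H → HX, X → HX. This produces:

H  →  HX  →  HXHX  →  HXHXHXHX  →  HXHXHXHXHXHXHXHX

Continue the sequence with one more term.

Replace each of the 16 characters of HXHXHXHXHXHXHXHX in place — HX HX HX HX HX HX HX HX HX HX HX HX HX HX HX HX — and concatenate.

HXHXHXHXHXHXHXHXHXHXHXHXHXHXHXHX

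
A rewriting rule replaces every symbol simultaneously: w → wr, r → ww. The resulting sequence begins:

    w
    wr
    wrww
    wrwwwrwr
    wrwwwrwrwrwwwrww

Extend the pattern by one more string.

wrwwwrwrwrwwwrwwwrwwwrwrwrwwwrwr

Applying the rule to each of the 16 symbols of wrwwwrwrwrwwwrww gives the pieces wr ww wr wr wr ww wr ww wr ww wr wr wr ww wr wr, which concatenate to the answer.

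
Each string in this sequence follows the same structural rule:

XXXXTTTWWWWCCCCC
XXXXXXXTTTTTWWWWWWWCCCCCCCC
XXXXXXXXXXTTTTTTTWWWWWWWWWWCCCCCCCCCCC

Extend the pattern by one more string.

Term n consists of 3n+1 X's, followed by 2n+1 T's, followed by 3n+1 W's, followed by 3n+2 C's (n = 1, 2, …).
At n = 4 the blocks have lengths 13, 9, 13, 14.

XXXXXXXXXXXXXTTTTTTTTTWWWWWWWWWWWWWCCCCCCCCCCCCCC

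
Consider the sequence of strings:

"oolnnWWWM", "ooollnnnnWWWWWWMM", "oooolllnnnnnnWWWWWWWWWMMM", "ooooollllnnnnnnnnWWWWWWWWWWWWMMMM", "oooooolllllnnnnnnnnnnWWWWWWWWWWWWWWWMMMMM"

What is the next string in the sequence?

ooooooollllllnnnnnnnnnnnnWWWWWWWWWWWWWWWWWWMMMMMM

Reading off run lengths: o runs 2, 3, 4, 5, 6; l runs 1, 2, 3, 4, 5; n runs 2, 4, 6, 8, 10; W runs 3, 6, 9, 12, 15; M runs 1, 2, 3, 4, 5 — each is linear in n (n = 1, 2, …).
For the next term, n = 6, so the run lengths are 7, 6, 12, 18, 6.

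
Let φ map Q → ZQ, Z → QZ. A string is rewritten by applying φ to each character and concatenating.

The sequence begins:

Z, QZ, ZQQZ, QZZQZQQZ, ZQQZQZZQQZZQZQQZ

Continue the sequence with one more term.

Rewriting the 16 symbols of ZQQZQZZQQZZQZQQZ one by one yields QZ ZQ ZQ QZ ZQ QZ QZ ZQ ZQ QZ QZ ZQ QZ ZQ ZQ QZ; concatenated:

QZZQZQQZZQQZQZZQZQQZQZZQQZZQZQQZ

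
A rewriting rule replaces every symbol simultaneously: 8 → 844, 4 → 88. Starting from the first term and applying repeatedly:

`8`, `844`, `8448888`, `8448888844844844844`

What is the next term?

84488888448448448448448888844888884488888448888

Replace each of the 19 characters of 8448888844844844844 in place — 844 88 88 844 844 844 844 844 88 88 844 88 88 844 88 88 844 88 88 — and concatenate.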